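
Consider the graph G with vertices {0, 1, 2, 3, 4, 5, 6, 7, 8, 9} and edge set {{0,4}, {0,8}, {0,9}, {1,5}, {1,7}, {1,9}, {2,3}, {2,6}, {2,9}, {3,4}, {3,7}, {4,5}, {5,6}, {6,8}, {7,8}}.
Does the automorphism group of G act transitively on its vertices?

G is 3-regular on 10 vertices with no triangles and no 4-cycles (girth 5): this is the Petersen graph. Viewing the Petersen graph as the Kneser graph K(5,2) — vertices are 2-subsets of {1,…,5}, edges join disjoint pairs — its automorphisms are exactly the permutations of the 5-element set, so Aut ≅ S_5 of order 120. This group acts transitively on the 10 vertices.

Yes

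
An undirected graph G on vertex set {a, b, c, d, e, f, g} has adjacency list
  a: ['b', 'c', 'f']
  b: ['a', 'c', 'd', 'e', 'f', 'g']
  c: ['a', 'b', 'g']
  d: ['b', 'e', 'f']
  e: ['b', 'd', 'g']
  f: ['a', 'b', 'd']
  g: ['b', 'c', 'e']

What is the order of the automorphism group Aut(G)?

12

Vertex b is the unique vertex of degree 6; the remaining 6 vertices each have degree 3 and induce a cycle, so G is the wheel on 7 vertices with hub b. Every automorphism fixes the hub and acts on the rim 6-cycle, so Aut(G) ≅ Aut(C_6) = D_6 of order 12.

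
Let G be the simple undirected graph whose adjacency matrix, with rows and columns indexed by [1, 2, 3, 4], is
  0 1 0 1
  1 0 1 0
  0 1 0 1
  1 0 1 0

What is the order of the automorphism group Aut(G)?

8

G is 2-regular and bipartite on 2^2 = 4 vertices with girth 4; it is the hypercube graph Q_2. The symmetry group of the 2-cube is the hyperoctahedral group B_2 = Z_2 ≀ S_2, of order 2^2·2! = 8.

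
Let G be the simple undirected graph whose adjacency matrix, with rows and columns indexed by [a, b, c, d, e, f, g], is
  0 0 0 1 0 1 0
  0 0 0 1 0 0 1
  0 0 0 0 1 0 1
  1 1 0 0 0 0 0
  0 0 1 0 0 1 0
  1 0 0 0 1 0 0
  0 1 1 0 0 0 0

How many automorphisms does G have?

14

Every vertex has degree 2 and the graph is connected, so G is the 7-cycle C_7. The automorphisms of the 7-cycle are exactly the symmetries of a regular 7-gon: the dihedral group D_7, |D_7| = 14.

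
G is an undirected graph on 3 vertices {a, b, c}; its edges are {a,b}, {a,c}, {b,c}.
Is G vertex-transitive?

All 3 vertices are pairwise adjacent: G = K_3. Any permutation of the 3 vertices preserves K_3, so Aut(K_3) = S_3 of order 3! = 6. Under this action every vertex can be carried to every other, so G is vertex-transitive.

Yes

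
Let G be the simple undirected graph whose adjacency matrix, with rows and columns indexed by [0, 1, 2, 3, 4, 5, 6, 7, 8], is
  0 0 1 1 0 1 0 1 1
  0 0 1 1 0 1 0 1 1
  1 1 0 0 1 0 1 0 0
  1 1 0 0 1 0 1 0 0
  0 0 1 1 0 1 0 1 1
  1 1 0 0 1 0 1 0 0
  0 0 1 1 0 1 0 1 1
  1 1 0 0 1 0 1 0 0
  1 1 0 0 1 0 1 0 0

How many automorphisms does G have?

2880

The vertices split by degree into {0, 1, 4, 6} (degree 5) and {2, 3, 5, 7, 8} (degree 4); every edge runs between the two parts, so G is the complete bipartite graph K_{4,5}. The parts have unequal sizes, so no automorphism swaps them; each part is permuted independently, giving S_5 × S_4 of order 5!·4! = 2880.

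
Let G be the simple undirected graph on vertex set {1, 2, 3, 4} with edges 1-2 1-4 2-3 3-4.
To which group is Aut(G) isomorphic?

the dihedral group of order 8

G is 2-regular and connected on 4 vertices, i.e. the cycle C_4. C_4 has 4 rotations and 4 reflections, so Aut(C_4) ≅ D_4 of order 8.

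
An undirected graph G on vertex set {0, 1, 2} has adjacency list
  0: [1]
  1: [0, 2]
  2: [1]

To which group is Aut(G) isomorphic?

The degree sequence is [1, 2, 1]; the two degree-1 vertices 0 and 2 are the ends of a path, so G = P_3. The only nontrivial automorphism of a path is the end-to-end reflection, so Aut(G) ≅ Z_2.

the cyclic group of order 2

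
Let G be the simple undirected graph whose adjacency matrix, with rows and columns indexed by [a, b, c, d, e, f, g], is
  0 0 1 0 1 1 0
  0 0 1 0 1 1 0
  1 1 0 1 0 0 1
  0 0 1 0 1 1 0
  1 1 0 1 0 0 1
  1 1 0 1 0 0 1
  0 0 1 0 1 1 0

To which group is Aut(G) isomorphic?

The vertices split by degree into {c, e, f} (degree 4) and {a, b, d, g} (degree 3); every edge runs between the two parts, so G is the complete bipartite graph K_{3,4}. The parts have unequal sizes, so no automorphism swaps them; each part is permuted independently, giving S_4 × S_3 of order 4!·3! = 144.

S_4 × S_3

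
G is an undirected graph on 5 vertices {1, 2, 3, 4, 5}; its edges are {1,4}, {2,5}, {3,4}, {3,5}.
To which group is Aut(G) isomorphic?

The degree sequence is [1, 1, 2, 2, 2]; the two degree-1 vertices 1 and 2 are the ends of a path, so G = P_5. The only nontrivial automorphism of a path is the end-to-end reflection, so Aut(G) ≅ Z_2.

C_2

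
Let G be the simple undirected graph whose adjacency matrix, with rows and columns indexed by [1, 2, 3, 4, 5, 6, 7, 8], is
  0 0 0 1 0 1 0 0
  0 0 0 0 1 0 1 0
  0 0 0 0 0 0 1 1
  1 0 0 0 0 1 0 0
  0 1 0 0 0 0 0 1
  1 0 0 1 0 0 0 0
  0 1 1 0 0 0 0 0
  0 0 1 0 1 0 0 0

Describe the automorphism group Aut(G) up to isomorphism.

G has two connected components, {2, 3, 5, 7, 8} and {1, 4, 6}; each is 2-regular, so G = C_5 ⊔ C_3. No automorphism exchanges components of different sizes, hence Aut(G) is the direct product D_3 × D_5, order 60.

D_3 × D_5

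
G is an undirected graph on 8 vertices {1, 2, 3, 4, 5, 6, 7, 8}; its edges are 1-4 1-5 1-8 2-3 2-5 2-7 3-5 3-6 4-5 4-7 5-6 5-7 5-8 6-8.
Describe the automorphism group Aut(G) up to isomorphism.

Vertex 5 is the unique vertex of degree 7; the remaining 7 vertices each have degree 3 and induce a cycle, so G is the wheel on 8 vertices with hub 5. With the hub fixed, the remaining symmetry is that of the rim cycle C_7, giving the dihedral group D_7.

the dihedral group of order 14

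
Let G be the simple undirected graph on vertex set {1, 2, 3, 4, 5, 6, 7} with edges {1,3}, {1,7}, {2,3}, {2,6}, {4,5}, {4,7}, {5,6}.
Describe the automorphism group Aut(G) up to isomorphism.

Every vertex has degree 2 and the graph is connected, so G is the 7-cycle C_7. C_7 has 7 rotations and 7 reflections, so Aut(C_7) ≅ D_7 of order 14.

D_7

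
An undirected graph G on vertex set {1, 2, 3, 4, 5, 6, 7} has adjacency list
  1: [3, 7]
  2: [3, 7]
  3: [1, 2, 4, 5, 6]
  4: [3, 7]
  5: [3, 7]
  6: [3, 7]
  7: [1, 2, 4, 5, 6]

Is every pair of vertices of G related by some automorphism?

No

Automorphisms preserve degree, but G has vertices of degree 2 and vertices of degree 5; no automorphism maps one to the other, so G is not vertex-transitive.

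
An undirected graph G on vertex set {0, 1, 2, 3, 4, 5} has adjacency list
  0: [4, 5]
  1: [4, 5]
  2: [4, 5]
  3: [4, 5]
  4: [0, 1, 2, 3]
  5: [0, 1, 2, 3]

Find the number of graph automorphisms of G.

48

The vertices split by degree into {4, 5} (degree 4) and {0, 1, 2, 3} (degree 2); every edge runs between the two parts, so G is the complete bipartite graph K_{2,4}. Automorphisms preserve the bipartition setwise (since the parts differ in size) and act as S_4 × S_2 within it; |Aut| = 48.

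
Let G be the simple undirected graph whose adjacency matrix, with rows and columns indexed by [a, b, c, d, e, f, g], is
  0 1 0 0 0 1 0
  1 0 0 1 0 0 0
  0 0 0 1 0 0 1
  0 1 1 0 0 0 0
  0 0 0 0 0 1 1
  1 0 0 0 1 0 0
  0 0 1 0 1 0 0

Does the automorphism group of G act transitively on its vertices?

Every vertex has degree 2 and the graph is connected, so G is the 7-cycle C_7. C_7 has 7 rotations and 7 reflections, so Aut(C_7) ≅ D_7 of order 14. This group acts transitively on the 7 vertices.

Yes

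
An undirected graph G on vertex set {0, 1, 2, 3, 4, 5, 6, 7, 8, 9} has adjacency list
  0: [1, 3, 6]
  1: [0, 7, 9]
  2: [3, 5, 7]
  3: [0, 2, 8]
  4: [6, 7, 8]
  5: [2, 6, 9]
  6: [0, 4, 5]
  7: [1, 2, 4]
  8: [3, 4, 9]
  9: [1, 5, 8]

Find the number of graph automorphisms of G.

120

G is 3-regular on 10 vertices with no triangles and no 4-cycles (girth 5): this is the Petersen graph. Viewing the Petersen graph as the Kneser graph K(5,2) — vertices are 2-subsets of {1,…,5}, edges join disjoint pairs — its automorphisms are exactly the permutations of the 5-element set, so Aut ≅ S_5 of order 120.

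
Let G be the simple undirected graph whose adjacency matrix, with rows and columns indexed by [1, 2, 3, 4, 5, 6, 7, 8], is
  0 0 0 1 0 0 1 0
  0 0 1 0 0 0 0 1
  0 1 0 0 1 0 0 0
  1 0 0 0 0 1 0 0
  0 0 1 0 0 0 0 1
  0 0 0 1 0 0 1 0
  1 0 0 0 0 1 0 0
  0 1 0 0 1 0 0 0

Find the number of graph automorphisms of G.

G has two connected components, {1, 4, 6, 7} and {2, 3, 5, 8}; each is 2-regular, so G = C_4 ⊔ C_4. Aut of a disjoint union of two copies of C_4 is the wreath product D_4 ≀ Z_2, of order 2·8² = 128.

128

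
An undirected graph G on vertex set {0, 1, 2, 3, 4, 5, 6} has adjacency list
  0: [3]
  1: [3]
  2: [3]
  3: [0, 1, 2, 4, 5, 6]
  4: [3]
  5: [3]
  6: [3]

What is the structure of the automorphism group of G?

S_6

Vertex 3 has degree 6 and every other vertex has degree 1, so G is the star K_{1,6} with centre 3. The 6 leaves are pairwise interchangeable while the centre is fixed, giving Aut(G) = S_6.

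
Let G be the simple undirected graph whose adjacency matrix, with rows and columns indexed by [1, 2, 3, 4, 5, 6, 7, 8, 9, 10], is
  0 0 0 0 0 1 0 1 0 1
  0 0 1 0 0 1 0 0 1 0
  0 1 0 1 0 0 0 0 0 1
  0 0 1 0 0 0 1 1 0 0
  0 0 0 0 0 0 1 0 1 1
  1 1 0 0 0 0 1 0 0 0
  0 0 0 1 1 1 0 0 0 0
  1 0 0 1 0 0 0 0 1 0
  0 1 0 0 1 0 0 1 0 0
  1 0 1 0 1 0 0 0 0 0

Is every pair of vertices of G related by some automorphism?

Yes

G is 3-regular on 10 vertices with no triangles and no 4-cycles (girth 5): this is the Petersen graph. Viewing the Petersen graph as the Kneser graph K(5,2) — vertices are 2-subsets of {1,…,5}, edges join disjoint pairs — its automorphisms are exactly the permutations of the 5-element set, so Aut ≅ S_5 of order 120. This group acts transitively on the 10 vertices.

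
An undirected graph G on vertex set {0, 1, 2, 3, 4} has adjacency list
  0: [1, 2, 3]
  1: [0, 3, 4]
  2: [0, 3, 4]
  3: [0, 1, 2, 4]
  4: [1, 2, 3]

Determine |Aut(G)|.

Vertex 3 is the unique vertex of degree 4; the remaining 4 vertices each have degree 3 and induce a cycle, so G is the wheel on 5 vertices with hub 3. Every automorphism fixes the hub and acts on the rim 4-cycle, so Aut(G) ≅ Aut(C_4) = D_4 of order 8.

8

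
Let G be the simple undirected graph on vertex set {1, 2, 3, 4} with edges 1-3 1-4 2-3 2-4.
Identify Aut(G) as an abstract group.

Every vertex has degree 2 and the graph is connected, so G is the 4-cycle C_4. The automorphisms of the 4-cycle are exactly the symmetries of a regular 4-gon: the dihedral group D_4, |D_4| = 8.

the dihedral group of order 8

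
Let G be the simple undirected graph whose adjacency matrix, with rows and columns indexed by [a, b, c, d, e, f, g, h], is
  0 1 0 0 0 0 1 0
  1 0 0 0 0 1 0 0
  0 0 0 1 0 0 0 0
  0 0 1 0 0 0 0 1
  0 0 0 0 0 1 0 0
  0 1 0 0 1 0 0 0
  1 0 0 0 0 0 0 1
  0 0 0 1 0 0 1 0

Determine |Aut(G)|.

2

The degree sequence is [2, 2, 1, 2, 1, 2, 2, 2]; the two degree-1 vertices c and e are the ends of a path, so G = P_8. A path has exactly one nontrivial symmetry — reversal — giving Aut(G) of order 2.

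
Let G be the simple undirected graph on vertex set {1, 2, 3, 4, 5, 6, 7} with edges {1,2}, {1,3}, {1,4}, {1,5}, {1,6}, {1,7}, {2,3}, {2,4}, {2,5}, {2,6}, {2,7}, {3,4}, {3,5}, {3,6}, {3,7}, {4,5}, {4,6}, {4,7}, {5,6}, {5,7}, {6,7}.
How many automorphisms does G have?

All 7 vertices are pairwise adjacent: G = K_7. Every bijection on the vertex set is an automorphism of K_7; hence Aut(K_7) ≅ S_7, order 5040.

5040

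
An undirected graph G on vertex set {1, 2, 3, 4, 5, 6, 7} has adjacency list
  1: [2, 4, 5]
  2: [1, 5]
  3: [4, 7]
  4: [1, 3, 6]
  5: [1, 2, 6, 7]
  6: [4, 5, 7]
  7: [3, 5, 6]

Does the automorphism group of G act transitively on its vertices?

Vertex 5 is the only vertex of degree 4, so every automorphism fixes it; G is not vertex-transitive.

No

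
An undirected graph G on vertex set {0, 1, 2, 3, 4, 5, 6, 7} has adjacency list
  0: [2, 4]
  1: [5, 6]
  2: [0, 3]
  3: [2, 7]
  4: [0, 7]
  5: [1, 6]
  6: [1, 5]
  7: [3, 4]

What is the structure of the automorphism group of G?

G has two connected components, {0, 2, 3, 4, 7} and {1, 5, 6}; each is 2-regular, so G = C_5 ⊔ C_3. The components are non-isomorphic (different sizes), so Aut(G) = Aut(C_3) × Aut(C_5) = D_3 × D_5 of order 6·10 = 60.

D_3 × D_5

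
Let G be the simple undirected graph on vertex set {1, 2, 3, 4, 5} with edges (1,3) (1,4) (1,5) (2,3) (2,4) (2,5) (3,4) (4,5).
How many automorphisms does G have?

Vertex 4 is the unique vertex of degree 4; the remaining 4 vertices each have degree 3 and induce a cycle, so G is the wheel on 5 vertices with hub 4. Every automorphism fixes the hub and acts on the rim 4-cycle, so Aut(G) ≅ Aut(C_4) = D_4 of order 8.

8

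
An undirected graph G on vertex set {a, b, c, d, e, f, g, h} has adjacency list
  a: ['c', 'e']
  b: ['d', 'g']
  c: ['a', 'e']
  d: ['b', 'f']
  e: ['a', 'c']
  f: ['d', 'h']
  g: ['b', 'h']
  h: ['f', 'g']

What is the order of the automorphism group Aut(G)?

60

G has two connected components, {b, d, f, g, h} and {a, c, e}; each is 2-regular, so G = C_5 ⊔ C_3. No automorphism exchanges components of different sizes, hence Aut(G) is the direct product D_3 × D_5, order 60.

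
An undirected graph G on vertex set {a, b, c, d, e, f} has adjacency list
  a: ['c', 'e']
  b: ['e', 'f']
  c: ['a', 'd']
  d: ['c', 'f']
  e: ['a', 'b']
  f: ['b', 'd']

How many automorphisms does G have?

Every vertex has degree 2 and the graph is connected, so G is the 6-cycle C_6. C_6 has 6 rotations and 6 reflections, so Aut(C_6) ≅ D_6 of order 12.

12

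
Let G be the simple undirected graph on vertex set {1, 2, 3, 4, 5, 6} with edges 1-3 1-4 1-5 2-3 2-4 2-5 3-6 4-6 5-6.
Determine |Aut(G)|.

G is 3-regular and bipartite with parts {1, 2, 6} and {3, 4, 5} (each part is independent and every cross-pair is an edge), so G = K_{3,3}. Each part can be permuted independently (S_3 × S_3) and the two equal-size parts can also be swapped, giving (S_3 × S_3) ⋊ Z_2 of order 2·(3!)² = 72.

72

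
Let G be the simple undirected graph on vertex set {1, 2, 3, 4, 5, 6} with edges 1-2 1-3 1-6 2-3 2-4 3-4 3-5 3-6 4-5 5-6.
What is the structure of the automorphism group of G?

Vertex 3 is the unique vertex of degree 5; the remaining 5 vertices each have degree 3 and induce a cycle, so G is the wheel on 6 vertices with hub 3. With the hub fixed, the remaining symmetry is that of the rim cycle C_5, giving the dihedral group D_5.

the dihedral group of order 10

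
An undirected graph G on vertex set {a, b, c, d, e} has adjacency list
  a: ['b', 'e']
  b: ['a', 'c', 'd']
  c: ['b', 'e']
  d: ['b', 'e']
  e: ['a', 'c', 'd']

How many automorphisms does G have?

The vertices split by degree into {b, e} (degree 3) and {a, c, d} (degree 2); every edge runs between the two parts, so G is the complete bipartite graph K_{2,3}. Automorphisms preserve the bipartition setwise (since the parts differ in size) and act as S_2 × S_3 within it; |Aut| = 12.

12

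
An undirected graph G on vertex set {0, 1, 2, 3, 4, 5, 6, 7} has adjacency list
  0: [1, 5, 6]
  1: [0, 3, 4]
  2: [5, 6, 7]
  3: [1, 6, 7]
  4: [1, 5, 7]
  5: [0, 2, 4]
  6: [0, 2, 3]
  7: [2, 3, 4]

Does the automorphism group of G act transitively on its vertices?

Yes

G is 3-regular and bipartite on 2^3 = 8 vertices with girth 4; it is the hypercube graph Q_3. The symmetry group of the 3-cube is the hyperoctahedral group B_3 = Z_2 ≀ S_3, of order 2^3·3! = 48. Under this action every vertex can be carried to every other, so G is vertex-transitive.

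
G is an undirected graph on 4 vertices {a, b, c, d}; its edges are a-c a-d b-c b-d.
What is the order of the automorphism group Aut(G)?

8

G is 2-regular and bipartite on 2^2 = 4 vertices with girth 4; it is the hypercube graph Q_2. Aut(Q_2) consists of the signed permutations of the 2 coordinate axes: 2! permutations times 2^2 sign flips, so |Aut| = 2^2·2! = 8.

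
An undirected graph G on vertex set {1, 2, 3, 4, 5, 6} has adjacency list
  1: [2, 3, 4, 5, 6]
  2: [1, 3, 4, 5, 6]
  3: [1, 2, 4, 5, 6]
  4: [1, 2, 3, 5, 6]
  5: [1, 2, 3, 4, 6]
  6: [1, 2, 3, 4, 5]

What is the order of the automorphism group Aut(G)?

All 6 vertices are pairwise adjacent: G = K_6. Any permutation of the 6 vertices preserves K_6, so Aut(K_6) = S_6 of order 6! = 720.

720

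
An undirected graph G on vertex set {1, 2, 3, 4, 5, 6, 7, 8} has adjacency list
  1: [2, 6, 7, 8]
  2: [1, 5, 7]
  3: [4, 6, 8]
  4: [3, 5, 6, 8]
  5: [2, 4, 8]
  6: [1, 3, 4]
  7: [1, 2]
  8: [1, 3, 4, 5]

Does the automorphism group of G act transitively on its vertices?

No

Vertex 7 is the only vertex of degree 2, so every automorphism fixes it; G is not vertex-transitive.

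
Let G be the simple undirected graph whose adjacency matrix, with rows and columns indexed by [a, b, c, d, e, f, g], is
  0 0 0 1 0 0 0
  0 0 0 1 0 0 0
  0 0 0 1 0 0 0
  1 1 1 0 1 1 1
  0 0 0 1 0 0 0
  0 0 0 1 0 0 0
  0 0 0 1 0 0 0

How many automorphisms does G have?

720

Vertex d has degree 6 and every other vertex has degree 1, so G is the star K_{1,6} with centre d. Any automorphism fixes the centre and permutes the 6 leaves freely, so Aut(G) ≅ S_6 of order 6! = 720.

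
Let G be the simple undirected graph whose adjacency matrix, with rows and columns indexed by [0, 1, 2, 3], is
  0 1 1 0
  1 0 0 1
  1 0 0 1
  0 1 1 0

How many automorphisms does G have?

8

G is 2-regular and bipartite on 2^2 = 4 vertices with girth 4; it is the hypercube graph Q_2. Aut(Q_2) consists of the signed permutations of the 2 coordinate axes: 2! permutations times 2^2 sign flips, so |Aut| = 2^2·2! = 8.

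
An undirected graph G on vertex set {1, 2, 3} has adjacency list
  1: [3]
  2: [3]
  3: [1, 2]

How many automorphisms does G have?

2

The degree sequence is [1, 1, 2]; the two degree-1 vertices 1 and 2 are the ends of a path, so G = P_3. A path has exactly one nontrivial symmetry — reversal — giving Aut(G) of order 2.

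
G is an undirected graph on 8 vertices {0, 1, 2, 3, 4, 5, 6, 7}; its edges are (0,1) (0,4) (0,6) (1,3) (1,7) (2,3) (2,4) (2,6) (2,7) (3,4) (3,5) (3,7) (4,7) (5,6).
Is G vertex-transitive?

No

Vertex 3 is the only vertex of degree 5, so every automorphism fixes it; G is not vertex-transitive.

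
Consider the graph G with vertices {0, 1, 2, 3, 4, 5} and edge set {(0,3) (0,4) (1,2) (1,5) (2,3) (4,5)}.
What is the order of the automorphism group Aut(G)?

G is 2-regular and connected on 6 vertices, i.e. the cycle C_6. C_6 has 6 rotations and 6 reflections, so Aut(C_6) ≅ D_6 of order 12.

12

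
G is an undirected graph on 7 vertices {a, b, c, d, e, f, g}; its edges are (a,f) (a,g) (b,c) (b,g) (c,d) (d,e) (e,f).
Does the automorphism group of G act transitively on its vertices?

Yes

G is 2-regular and connected on 7 vertices, i.e. the cycle C_7. The automorphisms of the 7-cycle are exactly the symmetries of a regular 7-gon: the dihedral group D_7, |D_7| = 14. Under this action every vertex can be carried to every other, so G is vertex-transitive.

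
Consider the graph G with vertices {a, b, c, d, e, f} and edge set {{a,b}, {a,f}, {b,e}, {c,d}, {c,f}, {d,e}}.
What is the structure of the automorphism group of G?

the dihedral group of order 12

G is 2-regular and connected on 6 vertices, i.e. the cycle C_6. C_6 has 6 rotations and 6 reflections, so Aut(C_6) ≅ D_6 of order 12.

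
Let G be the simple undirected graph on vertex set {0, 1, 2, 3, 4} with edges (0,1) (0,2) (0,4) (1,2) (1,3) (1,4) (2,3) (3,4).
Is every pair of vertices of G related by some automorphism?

Vertex 1 is the only vertex of degree 4, so every automorphism fixes it; G is not vertex-transitive.

No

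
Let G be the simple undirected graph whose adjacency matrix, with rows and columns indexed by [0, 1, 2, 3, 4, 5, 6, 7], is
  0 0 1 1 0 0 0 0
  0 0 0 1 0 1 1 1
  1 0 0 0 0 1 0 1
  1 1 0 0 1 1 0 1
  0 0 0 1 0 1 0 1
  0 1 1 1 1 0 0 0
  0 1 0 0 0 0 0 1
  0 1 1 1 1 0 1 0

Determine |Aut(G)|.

1

Degrees alone do not determine every vertex (e.g. 0 and 6 both have degree 2), but their neighbour-degree multisets differ: N(0) has degrees [3, 5] while N(6) has degrees [4, 5]. Repeating this refinement separates all vertices, so the only automorphism is the identity.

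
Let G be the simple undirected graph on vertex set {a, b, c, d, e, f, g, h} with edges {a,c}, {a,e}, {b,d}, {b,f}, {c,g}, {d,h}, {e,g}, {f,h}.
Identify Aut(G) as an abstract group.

G has two connected components, {b, d, f, h} and {a, c, e, g}; each is 2-regular, so G = C_4 ⊔ C_4. Aut of a disjoint union of two copies of C_4 is the wreath product D_4 ≀ Z_2, of order 2·8² = 128.

(D_4 × D_4) ⋊ Z_2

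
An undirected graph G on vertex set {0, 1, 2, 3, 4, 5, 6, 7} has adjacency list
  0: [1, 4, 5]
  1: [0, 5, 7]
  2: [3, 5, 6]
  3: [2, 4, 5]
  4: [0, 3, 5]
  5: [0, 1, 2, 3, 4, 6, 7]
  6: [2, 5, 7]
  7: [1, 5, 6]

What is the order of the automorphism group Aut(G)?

Vertex 5 is the unique vertex of degree 7; the remaining 7 vertices each have degree 3 and induce a cycle, so G is the wheel on 8 vertices with hub 5. Every automorphism fixes the hub and acts on the rim 7-cycle, so Aut(G) ≅ Aut(C_7) = D_7 of order 14.

14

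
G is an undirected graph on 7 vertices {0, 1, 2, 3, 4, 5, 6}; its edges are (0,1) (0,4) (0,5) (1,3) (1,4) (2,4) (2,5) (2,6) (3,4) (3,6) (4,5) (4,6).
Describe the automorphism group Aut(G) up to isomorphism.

Vertex 4 is the unique vertex of degree 6; the remaining 6 vertices each have degree 3 and induce a cycle, so G is the wheel on 7 vertices with hub 4. Every automorphism fixes the hub and acts on the rim 6-cycle, so Aut(G) ≅ Aut(C_6) = D_6 of order 12.

the dihedral group of order 12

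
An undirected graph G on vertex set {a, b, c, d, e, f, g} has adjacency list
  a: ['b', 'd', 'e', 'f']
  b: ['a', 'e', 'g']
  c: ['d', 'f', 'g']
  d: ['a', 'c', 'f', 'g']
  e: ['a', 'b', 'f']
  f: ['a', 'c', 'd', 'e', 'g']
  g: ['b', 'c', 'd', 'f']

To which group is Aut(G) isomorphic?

The degree sequence is [4, 3, 3, 4, 3, 5, 4]. Checking the degree-preserving permutations of the vertex set shows that none except the identity preserves every edge, so Aut(G) is trivial.

1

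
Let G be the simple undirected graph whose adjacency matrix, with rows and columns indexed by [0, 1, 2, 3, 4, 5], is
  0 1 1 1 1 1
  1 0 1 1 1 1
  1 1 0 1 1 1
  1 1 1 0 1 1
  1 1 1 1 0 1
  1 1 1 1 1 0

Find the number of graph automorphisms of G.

All 6 vertices are pairwise adjacent: G = K_6. Any permutation of the 6 vertices preserves K_6, so Aut(K_6) = S_6 of order 6! = 720.

720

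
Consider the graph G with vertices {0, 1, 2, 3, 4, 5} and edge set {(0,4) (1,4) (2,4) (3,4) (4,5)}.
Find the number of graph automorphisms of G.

120

Vertex 4 has degree 5 and every other vertex has degree 1, so G is the star K_{1,5} with centre 4. The 5 leaves are pairwise interchangeable while the centre is fixed, giving Aut(G) = S_5.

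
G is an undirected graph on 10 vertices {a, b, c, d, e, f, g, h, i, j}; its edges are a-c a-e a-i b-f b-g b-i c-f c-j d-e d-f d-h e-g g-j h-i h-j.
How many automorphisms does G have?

120

G is 3-regular on 10 vertices with no triangles and no 4-cycles (girth 5): this is the Petersen graph. It is a classical fact that the Petersen graph has automorphism group S_5 (order 120), arising from its description as the Kneser graph K(5,2).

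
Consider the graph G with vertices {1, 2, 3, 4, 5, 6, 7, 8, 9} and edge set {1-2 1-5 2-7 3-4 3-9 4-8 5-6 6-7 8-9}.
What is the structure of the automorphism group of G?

G has two connected components, {1, 2, 5, 6, 7} and {3, 4, 8, 9}; each is 2-regular, so G = C_5 ⊔ C_4. No automorphism exchanges components of different sizes, hence Aut(G) is the direct product D_4 × D_5, order 80.

D_4 × D_5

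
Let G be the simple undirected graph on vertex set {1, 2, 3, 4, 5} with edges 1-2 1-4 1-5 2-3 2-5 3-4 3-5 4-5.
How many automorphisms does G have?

Vertex 5 is the unique vertex of degree 4; the remaining 4 vertices each have degree 3 and induce a cycle, so G is the wheel on 5 vertices with hub 5. Every automorphism fixes the hub and acts on the rim 4-cycle, so Aut(G) ≅ Aut(C_4) = D_4 of order 8.

8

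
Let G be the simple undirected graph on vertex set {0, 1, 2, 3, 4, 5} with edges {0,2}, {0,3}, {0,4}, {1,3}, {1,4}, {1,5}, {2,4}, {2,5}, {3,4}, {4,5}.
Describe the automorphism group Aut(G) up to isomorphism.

Vertex 4 is the unique vertex of degree 5; the remaining 5 vertices each have degree 3 and induce a cycle, so G is the wheel on 6 vertices with hub 4. With the hub fixed, the remaining symmetry is that of the rim cycle C_5, giving the dihedral group D_5.

the dihedral group of order 10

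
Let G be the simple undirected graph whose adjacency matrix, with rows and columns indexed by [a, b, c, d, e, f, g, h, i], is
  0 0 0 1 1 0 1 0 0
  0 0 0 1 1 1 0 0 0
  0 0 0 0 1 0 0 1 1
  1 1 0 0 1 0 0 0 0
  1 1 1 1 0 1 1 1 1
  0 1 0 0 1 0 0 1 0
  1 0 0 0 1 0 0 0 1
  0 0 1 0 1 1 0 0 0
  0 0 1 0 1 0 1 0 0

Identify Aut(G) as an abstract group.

the dihedral group of order 16

Vertex e is the unique vertex of degree 8; the remaining 8 vertices each have degree 3 and induce a cycle, so G is the wheel on 9 vertices with hub e. With the hub fixed, the remaining symmetry is that of the rim cycle C_8, giving the dihedral group D_8.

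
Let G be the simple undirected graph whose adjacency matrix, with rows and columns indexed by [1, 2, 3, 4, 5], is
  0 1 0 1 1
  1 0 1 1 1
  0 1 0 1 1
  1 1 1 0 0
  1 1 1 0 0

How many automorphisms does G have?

Vertex 2 is the unique vertex of degree 4; the remaining 4 vertices each have degree 3 and induce a cycle, so G is the wheel on 5 vertices with hub 2. With the hub fixed, the remaining symmetry is that of the rim cycle C_4, giving the dihedral group D_4.

8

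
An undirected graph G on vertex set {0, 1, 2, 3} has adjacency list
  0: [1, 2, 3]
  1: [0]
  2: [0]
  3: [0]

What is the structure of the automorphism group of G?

Vertex 0 has degree 3 and every other vertex has degree 1, so G is the star K_{1,3} with centre 0. The 3 leaves are pairwise interchangeable while the centre is fixed, giving Aut(G) = S_3.

the symmetric group on 3 letters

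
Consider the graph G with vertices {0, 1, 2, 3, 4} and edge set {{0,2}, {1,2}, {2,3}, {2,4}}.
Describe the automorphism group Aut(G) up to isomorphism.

the symmetric group on 4 letters

Vertex 2 has degree 4 and every other vertex has degree 1, so G is the star K_{1,4} with centre 2. The 4 leaves are pairwise interchangeable while the centre is fixed, giving Aut(G) = S_4.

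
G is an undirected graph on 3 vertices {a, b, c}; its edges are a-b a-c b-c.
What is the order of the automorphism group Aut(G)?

6

All 3 vertices are pairwise adjacent: G = K_3. Every bijection on the vertex set is an automorphism of K_3; hence Aut(K_3) ≅ S_3, order 6.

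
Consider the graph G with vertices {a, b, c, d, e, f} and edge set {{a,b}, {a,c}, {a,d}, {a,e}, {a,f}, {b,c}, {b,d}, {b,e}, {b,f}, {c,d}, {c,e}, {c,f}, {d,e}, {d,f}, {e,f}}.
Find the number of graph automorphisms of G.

All 6 vertices are pairwise adjacent: G = K_6. Every bijection on the vertex set is an automorphism of K_6; hence Aut(K_6) ≅ S_6, order 720.

720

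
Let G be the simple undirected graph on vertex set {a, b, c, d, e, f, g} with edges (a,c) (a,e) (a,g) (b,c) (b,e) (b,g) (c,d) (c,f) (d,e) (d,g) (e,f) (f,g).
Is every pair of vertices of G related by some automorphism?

No

Automorphisms preserve degree, but G has vertices of degree 3 and vertices of degree 4; no automorphism maps one to the other, so G is not vertex-transitive.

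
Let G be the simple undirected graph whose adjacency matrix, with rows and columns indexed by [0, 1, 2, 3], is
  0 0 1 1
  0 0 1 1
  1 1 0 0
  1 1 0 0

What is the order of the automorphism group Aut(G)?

G is 2-regular and bipartite with parts {2, 3} and {0, 1} (each part is independent and every cross-pair is an edge), so G = K_{2,2}. Each part can be permuted independently (S_2 × S_2) and the two equal-size parts can also be swapped, giving (S_2 × S_2) ⋊ Z_2 of order 2·(2!)² = 8.

8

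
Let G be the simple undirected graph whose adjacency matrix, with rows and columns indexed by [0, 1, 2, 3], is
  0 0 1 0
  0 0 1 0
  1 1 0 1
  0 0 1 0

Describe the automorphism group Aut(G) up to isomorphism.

S_3

Vertex 2 has degree 3 and every other vertex has degree 1, so G is the star K_{1,3} with centre 2. Any automorphism fixes the centre and permutes the 3 leaves freely, so Aut(G) ≅ S_3 of order 3! = 6.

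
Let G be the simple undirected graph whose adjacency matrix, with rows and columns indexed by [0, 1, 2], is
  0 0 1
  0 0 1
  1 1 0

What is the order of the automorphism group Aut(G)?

2

The degree sequence is [1, 1, 2]; the two degree-1 vertices 0 and 1 are the ends of a path, so G = P_3. The only nontrivial automorphism of a path is the end-to-end reflection, so Aut(G) ≅ Z_2.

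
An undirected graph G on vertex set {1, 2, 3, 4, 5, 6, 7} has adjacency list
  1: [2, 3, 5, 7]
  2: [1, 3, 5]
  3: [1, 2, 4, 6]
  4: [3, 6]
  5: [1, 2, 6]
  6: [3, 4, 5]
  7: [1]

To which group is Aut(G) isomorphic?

Degrees alone do not determine every vertex (e.g. 1 and 3 both have degree 4), but their neighbour-degree multisets differ: N(1) has degrees [1, 3, 3, 4] while N(3) has degrees [2, 3, 3, 4]. Repeating this refinement separates all vertices, so the only automorphism is the identity.

{e}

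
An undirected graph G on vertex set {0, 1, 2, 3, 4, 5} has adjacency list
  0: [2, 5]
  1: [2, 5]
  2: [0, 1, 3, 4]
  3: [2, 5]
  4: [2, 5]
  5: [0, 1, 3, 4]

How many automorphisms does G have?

The vertices split by degree into {2, 5} (degree 4) and {0, 1, 3, 4} (degree 2); every edge runs between the two parts, so G is the complete bipartite graph K_{2,4}. The parts have unequal sizes, so no automorphism swaps them; each part is permuted independently, giving S_2 × S_4 of order 2!·4! = 48.

48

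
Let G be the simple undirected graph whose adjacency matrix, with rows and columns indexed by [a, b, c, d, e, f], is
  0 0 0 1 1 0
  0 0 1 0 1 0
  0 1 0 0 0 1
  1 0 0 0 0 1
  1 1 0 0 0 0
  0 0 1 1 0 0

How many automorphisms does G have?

G is 2-regular and connected on 6 vertices, i.e. the cycle C_6. C_6 has 6 rotations and 6 reflections, so Aut(C_6) ≅ D_6 of order 12.

12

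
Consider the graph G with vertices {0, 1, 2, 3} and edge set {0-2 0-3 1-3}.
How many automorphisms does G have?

The degree sequence is [2, 1, 1, 2]; the two degree-1 vertices 1 and 2 are the ends of a path, so G = P_4. A path has exactly one nontrivial symmetry — reversal — giving Aut(G) of order 2.

2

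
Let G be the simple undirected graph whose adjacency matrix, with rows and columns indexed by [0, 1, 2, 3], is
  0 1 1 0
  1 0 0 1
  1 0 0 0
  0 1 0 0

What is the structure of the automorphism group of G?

the cyclic group of order 2

The degree sequence is [2, 2, 1, 1]; the two degree-1 vertices 2 and 3 are the ends of a path, so G = P_4. A path has exactly one nontrivial symmetry — reversal — giving Aut(G) of order 2.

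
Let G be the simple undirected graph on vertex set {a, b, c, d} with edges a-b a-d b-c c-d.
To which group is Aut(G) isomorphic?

the dihedral group of order 8

G is 2-regular and bipartite on 2^2 = 4 vertices with girth 4; it is the hypercube graph Q_2. The symmetry group of the 2-cube is the hyperoctahedral group B_2 = Z_2 ≀ S_2, of order 2^2·2! = 8.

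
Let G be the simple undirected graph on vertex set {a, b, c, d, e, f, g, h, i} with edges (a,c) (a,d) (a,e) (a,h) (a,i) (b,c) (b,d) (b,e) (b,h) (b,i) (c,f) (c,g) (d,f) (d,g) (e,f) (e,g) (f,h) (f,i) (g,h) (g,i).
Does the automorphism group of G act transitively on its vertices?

Automorphisms preserve degree, but G has vertices of degree 4 and vertices of degree 5; no automorphism maps one to the other, so G is not vertex-transitive.

No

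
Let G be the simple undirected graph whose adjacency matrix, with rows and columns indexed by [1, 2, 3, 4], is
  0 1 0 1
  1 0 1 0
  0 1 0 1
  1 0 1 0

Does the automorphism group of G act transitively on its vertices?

Yes

G is 2-regular and bipartite on 2^2 = 4 vertices with girth 4; it is the hypercube graph Q_2. Aut(Q_2) consists of the signed permutations of the 2 coordinate axes: 2! permutations times 2^2 sign flips, so |Aut| = 2^2·2! = 8. This group acts transitively on the 4 vertices.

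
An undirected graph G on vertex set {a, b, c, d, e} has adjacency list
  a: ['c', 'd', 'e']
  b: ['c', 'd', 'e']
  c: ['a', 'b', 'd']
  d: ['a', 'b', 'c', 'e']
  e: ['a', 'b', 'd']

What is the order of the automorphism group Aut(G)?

Vertex d is the unique vertex of degree 4; the remaining 4 vertices each have degree 3 and induce a cycle, so G is the wheel on 5 vertices with hub d. Every automorphism fixes the hub and acts on the rim 4-cycle, so Aut(G) ≅ Aut(C_4) = D_4 of order 8.

8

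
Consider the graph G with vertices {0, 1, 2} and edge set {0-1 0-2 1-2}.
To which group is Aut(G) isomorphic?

S_3

Every vertex has degree 2, so G is the complete graph K_3. Any permutation of the 3 vertices preserves K_3, so Aut(K_3) = S_3 of order 3! = 6.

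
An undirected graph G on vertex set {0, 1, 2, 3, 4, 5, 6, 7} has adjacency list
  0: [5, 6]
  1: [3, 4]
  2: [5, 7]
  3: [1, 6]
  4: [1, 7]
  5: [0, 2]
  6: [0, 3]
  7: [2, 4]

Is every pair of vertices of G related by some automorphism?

Yes

G is 2-regular and connected on 8 vertices, i.e. the cycle C_8. The automorphisms of the 8-cycle are exactly the symmetries of a regular 8-gon: the dihedral group D_8, |D_8| = 16. Under this action every vertex can be carried to every other, so G is vertex-transitive.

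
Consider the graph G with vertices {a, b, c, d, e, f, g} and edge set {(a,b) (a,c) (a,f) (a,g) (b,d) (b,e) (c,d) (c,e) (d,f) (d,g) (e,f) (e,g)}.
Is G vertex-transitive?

Automorphisms preserve degree, but G has vertices of degree 3 and vertices of degree 4; no automorphism maps one to the other, so G is not vertex-transitive.

No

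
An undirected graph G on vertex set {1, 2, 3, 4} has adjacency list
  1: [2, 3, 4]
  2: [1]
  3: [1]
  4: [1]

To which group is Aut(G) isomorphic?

S_3

Vertex 1 has degree 3 and every other vertex has degree 1, so G is the star K_{1,3} with centre 1. The 3 leaves are pairwise interchangeable while the centre is fixed, giving Aut(G) = S_3.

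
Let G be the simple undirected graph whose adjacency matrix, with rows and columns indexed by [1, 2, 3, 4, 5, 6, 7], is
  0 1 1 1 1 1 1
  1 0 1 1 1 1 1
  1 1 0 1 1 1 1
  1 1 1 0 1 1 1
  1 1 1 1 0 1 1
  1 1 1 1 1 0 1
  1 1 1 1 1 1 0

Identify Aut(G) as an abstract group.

the symmetric group on 7 letters

Every vertex has degree 6, so G is the complete graph K_7. Any permutation of the 7 vertices preserves K_7, so Aut(K_7) = S_7 of order 7! = 5040.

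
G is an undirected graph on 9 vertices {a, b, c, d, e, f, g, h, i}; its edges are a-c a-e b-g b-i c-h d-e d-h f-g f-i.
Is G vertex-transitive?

G has two connected components, {a, c, d, e, h} and {b, f, g, i}; each is 2-regular, so G = C_5 ⊔ C_4. The orbit of a under Aut(G) is {a, c, d, e, h}, which does not contain b, so G is not vertex-transitive.

No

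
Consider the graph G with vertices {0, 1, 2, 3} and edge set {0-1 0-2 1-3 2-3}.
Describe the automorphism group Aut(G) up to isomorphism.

G is 2-regular and connected on 4 vertices, i.e. the cycle C_4. C_4 has 4 rotations and 4 reflections, so Aut(C_4) ≅ D_4 of order 8.

D_4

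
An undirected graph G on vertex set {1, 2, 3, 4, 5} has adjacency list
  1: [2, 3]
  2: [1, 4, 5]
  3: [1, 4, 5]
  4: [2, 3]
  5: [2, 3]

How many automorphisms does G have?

12

The vertices split by degree into {2, 3} (degree 3) and {1, 4, 5} (degree 2); every edge runs between the two parts, so G is the complete bipartite graph K_{2,3}. Automorphisms preserve the bipartition setwise (since the parts differ in size) and act as S_3 × S_2 within it; |Aut| = 12.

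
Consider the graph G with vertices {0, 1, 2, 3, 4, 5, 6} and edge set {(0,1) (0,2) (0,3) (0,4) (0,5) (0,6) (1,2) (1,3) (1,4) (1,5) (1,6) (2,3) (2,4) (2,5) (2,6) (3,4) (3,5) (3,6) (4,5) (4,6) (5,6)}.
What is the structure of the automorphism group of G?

S_7

All 7 vertices are pairwise adjacent: G = K_7. Every bijection on the vertex set is an automorphism of K_7; hence Aut(K_7) ≅ S_7, order 5040.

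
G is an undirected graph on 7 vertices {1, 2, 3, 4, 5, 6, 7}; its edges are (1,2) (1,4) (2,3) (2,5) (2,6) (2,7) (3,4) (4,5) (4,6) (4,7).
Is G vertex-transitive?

No

Automorphisms preserve degree, but G has vertices of degree 2 and vertices of degree 5; no automorphism maps one to the other, so G is not vertex-transitive.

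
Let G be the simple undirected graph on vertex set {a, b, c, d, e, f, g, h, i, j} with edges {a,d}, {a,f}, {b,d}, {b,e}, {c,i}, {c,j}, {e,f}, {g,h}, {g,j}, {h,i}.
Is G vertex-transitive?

Yes

G has two connected components, {a, b, d, e, f} and {c, g, h, i, j}; each is 2-regular, so G = C_5 ⊔ C_5. With two isomorphic components, Aut(G) = Aut(C_5) ≀ S_2 = (D_5 × D_5) ⋊ Z_2: permute each cycle by D_5, then optionally swap the two cycles. Order 2·(2·5)² = 200. This group acts transitively on the 10 vertices.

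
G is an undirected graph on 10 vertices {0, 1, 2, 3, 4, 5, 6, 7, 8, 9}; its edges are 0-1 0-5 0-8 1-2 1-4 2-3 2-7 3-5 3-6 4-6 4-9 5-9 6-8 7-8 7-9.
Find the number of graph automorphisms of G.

G is 3-regular on 10 vertices with no triangles and no 4-cycles (girth 5): this is the Petersen graph. It is a classical fact that the Petersen graph has automorphism group S_5 (order 120), arising from its description as the Kneser graph K(5,2).

120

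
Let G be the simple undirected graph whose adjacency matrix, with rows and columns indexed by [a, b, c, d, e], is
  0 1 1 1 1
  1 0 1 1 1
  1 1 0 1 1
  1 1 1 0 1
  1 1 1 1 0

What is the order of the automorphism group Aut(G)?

Every vertex has degree 4, so G is the complete graph K_5. Every bijection on the vertex set is an automorphism of K_5; hence Aut(K_5) ≅ S_5, order 120.

120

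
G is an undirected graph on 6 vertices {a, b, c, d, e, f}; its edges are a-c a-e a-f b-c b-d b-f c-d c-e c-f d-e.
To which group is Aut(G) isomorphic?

D_5

Vertex c is the unique vertex of degree 5; the remaining 5 vertices each have degree 3 and induce a cycle, so G is the wheel on 6 vertices with hub c. With the hub fixed, the remaining symmetry is that of the rim cycle C_5, giving the dihedral group D_5.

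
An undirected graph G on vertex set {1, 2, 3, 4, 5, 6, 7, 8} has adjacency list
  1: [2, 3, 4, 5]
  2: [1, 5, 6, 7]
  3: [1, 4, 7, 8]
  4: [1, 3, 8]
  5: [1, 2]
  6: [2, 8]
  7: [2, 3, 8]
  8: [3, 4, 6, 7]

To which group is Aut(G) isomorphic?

The degree sequence is [4, 4, 4, 3, 2, 2, 3, 4]. Checking the degree-preserving permutations of the vertex set shows that none except the identity preserves every edge, so Aut(G) is trivial.

{e}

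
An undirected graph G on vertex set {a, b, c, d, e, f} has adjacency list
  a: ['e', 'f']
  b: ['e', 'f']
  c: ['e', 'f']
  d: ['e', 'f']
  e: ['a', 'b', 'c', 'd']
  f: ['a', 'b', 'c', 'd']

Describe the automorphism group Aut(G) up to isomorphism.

The vertices split by degree into {e, f} (degree 4) and {a, b, c, d} (degree 2); every edge runs between the two parts, so G is the complete bipartite graph K_{2,4}. The parts have unequal sizes, so no automorphism swaps them; each part is permuted independently, giving S_4 × S_2 of order 4!·2! = 48.

S_4 × S_2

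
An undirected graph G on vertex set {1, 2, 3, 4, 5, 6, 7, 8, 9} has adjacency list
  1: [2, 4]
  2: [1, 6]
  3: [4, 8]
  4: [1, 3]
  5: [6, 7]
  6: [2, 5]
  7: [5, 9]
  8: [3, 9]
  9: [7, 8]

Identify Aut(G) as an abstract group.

G is 2-regular and connected on 9 vertices, i.e. the cycle C_9. C_9 has 9 rotations and 9 reflections, so Aut(C_9) ≅ D_9 of order 18.

D_9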